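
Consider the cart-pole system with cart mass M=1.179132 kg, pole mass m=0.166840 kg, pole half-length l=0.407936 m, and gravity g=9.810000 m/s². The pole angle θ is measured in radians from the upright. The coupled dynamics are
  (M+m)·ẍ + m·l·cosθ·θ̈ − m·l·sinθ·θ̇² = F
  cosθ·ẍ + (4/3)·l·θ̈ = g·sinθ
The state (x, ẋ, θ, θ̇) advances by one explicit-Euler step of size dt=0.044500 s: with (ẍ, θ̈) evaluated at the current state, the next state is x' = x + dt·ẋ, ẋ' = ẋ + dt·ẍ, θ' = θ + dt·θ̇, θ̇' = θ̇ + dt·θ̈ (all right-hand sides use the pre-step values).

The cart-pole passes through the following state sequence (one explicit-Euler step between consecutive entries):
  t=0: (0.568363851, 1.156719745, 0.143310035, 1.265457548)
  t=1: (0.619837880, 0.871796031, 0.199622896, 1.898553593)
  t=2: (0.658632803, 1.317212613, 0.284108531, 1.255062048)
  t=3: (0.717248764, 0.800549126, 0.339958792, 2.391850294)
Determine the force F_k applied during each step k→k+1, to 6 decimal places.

step 0→1:
  ẍ = (ẋ'−ẋ)/dt = (0.871796031−1.156719745)/0.044500 = -6.402780
  θ̈ = (θ̇'−θ̇)/dt = (1.898553593−1.265457548)/0.044500 = 14.226877
  sinθ=0.142820, cosθ=0.989749
  F = (M+m)·ẍ + m·l·cosθ·θ̈ − m·l·sinθ·θ̇² = -8.617963 + 0.958356 − 0.015566 = -7.675173
step 1→2:
  ẍ = (ẋ'−ẋ)/dt = (1.317212613−0.871796031)/0.044500 = 10.009361
  θ̈ = (θ̇'−θ̇)/dt = (1.255062048−1.898553593)/0.044500 = -14.460484
  sinθ=0.198300, cosθ=0.980141
  F = (M+m)·ẍ + m·l·cosθ·θ̈ − m·l·sinθ·θ̇² = 13.472320 + -0.964637 − 0.048647 = 12.459036
step 2→3:
  ẍ = (ẋ'−ẋ)/dt = (0.800549126−1.317212613)/0.044500 = -11.610415
  θ̈ = (θ̇'−θ̇)/dt = (2.391850294−1.255062048)/0.044500 = 25.545803
  sinθ=0.280302, cosθ=0.959912
  F = (M+m)·ẍ + m·l·cosθ·θ̈ − m·l·sinθ·θ̇² = -15.627294 + 1.668949 − 0.030050 = -13.988395

F_0 = -7.675173 N
F_1 = 12.459036 N
F_2 = -13.988395 N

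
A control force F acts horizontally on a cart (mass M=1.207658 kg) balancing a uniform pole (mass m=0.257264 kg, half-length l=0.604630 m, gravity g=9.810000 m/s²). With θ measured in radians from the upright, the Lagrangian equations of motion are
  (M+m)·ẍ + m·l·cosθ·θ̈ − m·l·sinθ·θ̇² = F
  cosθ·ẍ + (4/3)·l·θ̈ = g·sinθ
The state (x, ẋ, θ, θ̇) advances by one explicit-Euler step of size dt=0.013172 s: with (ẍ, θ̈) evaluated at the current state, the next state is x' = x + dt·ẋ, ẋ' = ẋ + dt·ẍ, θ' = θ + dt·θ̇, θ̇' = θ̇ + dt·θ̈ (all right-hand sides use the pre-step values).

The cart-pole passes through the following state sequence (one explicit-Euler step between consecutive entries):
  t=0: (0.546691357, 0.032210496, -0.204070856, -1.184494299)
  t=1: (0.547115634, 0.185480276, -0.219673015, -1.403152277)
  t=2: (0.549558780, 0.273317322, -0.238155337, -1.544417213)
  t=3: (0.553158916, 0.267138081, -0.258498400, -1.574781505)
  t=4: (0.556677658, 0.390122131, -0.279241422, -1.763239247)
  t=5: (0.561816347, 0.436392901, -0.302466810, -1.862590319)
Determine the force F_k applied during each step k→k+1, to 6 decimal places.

F_0 = 14.561529 N
F_1 = 8.207396 N
F_2 = -0.948150 N
F_3 = 11.624688 N
F_4 = 4.151490 N

step 0→1:
  ẍ = (ẋ'−ẋ)/dt = (0.185480276−0.032210496)/0.013172 = 11.636029
  θ̈ = (θ̇'−θ̇)/dt = (-1.403152277−-1.184494299)/0.013172 = -16.600211
  sinθ=-0.202657, cosθ=0.979250
  F = (M+m)·ẍ + m·l·cosθ·θ̈ − m·l·sinθ·θ̇² = 17.045876 + -2.528575 − -0.044228 = 14.561529
step 1→2:
  ẍ = (ẋ'−ẋ)/dt = (0.273317322−0.185480276)/0.013172 = 6.668467
  θ̈ = (θ̇'−θ̇)/dt = (-1.544417213−-1.403152277)/0.013172 = -10.724638
  sinθ=-0.217911, cosθ=0.975969
  F = (M+m)·ẍ + m·l·cosθ·θ̈ − m·l·sinθ·θ̇² = 9.768784 + -1.628123 − -0.066735 = 8.207396
step 2→3:
  ẍ = (ẋ'−ẋ)/dt = (0.267138081−0.273317322)/0.013172 = -0.469119
  θ̈ = (θ̇'−θ̇)/dt = (-1.574781505−-1.544417213)/0.013172 = -2.305215
  sinθ=-0.235910, cosθ=0.971775
  F = (M+m)·ẍ + m·l·cosθ·θ̈ − m·l·sinθ·θ̇² = -0.687223 + -0.348454 − -0.087528 = -0.948150
step 3→4:
  ẍ = (ẋ'−ẋ)/dt = (0.390122131−0.267138081)/0.013172 = 9.336779
  θ̈ = (θ̇'−θ̇)/dt = (-1.763239247−-1.574781505)/0.013172 = -14.307451
  sinθ=-0.255629, cosθ=0.966775
  F = (M+m)·ẍ + m·l·cosθ·θ̈ − m·l·sinθ·θ̇² = 13.677653 + -2.151574 − -0.098610 = 11.624688
step 4→5:
  ẍ = (ẋ'−ẋ)/dt = (0.436392901−0.390122131)/0.013172 = 3.512813
  θ̈ = (θ̇'−θ̇)/dt = (-1.862590319−-1.763239247)/0.013172 = -7.542596
  sinθ=-0.275627, cosθ=0.961265
  F = (M+m)·ẍ + m·l·cosθ·θ̈ − m·l·sinθ·θ̇² = 5.145997 + -1.127801 − -0.133294 = 4.151490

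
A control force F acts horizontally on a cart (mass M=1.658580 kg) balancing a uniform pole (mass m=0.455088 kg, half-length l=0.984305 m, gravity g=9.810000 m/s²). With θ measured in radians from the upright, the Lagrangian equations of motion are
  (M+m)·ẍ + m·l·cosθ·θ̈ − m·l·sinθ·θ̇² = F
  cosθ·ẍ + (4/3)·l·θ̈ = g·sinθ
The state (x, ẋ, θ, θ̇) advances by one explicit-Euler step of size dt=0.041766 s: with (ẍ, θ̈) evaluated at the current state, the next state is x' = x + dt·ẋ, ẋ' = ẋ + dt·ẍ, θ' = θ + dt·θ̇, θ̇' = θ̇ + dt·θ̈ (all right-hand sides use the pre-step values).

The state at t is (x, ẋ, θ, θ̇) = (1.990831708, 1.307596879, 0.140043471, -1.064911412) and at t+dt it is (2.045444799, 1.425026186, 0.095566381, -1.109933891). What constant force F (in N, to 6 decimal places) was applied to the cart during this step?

ẍ = (ẋ'−ẋ)/dt = (1.425026186−1.307596879)/0.041766 = 2.811601
θ̈ = (θ̇'−θ̇)/dt = (-1.109933891−-1.064911412)/0.041766 = -1.077970
sinθ=0.139586, cosθ=0.990210
F = (M+m)·ẍ + m·l·cosθ·θ̈ − m·l·sinθ·θ̇² = 5.942790 + -0.478144 − 0.070908 = 5.393738

F = 5.393738 N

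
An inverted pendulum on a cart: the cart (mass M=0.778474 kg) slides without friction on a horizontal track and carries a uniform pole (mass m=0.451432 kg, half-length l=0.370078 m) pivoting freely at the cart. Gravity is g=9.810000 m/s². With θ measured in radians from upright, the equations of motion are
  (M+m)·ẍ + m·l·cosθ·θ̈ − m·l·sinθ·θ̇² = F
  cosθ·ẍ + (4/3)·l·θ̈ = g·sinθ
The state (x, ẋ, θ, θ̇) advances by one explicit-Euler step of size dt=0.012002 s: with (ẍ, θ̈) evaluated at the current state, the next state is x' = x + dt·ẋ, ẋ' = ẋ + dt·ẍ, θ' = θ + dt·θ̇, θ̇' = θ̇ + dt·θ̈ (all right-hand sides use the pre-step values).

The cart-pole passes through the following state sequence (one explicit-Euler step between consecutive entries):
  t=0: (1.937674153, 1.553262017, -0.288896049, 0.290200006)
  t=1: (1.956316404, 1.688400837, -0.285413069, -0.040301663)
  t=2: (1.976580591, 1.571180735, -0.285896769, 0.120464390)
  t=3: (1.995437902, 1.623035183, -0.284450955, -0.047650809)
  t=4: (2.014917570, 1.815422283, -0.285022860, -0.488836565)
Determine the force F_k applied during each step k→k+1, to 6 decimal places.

step 0→1:
  ẍ = (ẋ'−ẋ)/dt = (1.688400837−1.553262017)/0.012002 = 11.259692
  θ̈ = (θ̇'−θ̇)/dt = (-0.040301663−0.290200006)/0.012002 = -27.537216
  sinθ=-0.284894, cosθ=0.958559
  F = (M+m)·ẍ + m·l·cosθ·θ̈ − m·l·sinθ·θ̇² = 13.848362 + -4.409857 − -0.004008 = 9.442514
step 1→2:
  ẍ = (ẋ'−ẋ)/dt = (1.571180735−1.688400837)/0.012002 = -9.766714
  θ̈ = (θ̇'−θ̇)/dt = (0.120464390−-0.040301663)/0.012002 = 13.394939
  sinθ=-0.281554, cosθ=0.959545
  F = (M+m)·ẍ + m·l·cosθ·θ̈ − m·l·sinθ·θ̇² = -12.012140 + 2.147296 − -0.000076 = -9.864768
step 2→3:
  ẍ = (ẋ'−ẋ)/dt = (1.623035183−1.571180735)/0.012002 = 4.320484
  θ̈ = (θ̇'−θ̇)/dt = (-0.047650809−0.120464390)/0.012002 = -14.007265
  sinθ=-0.282018, cosθ=0.959409
  F = (M+m)·ẍ + m·l·cosθ·θ̈ − m·l·sinθ·θ̇² = 5.313789 + -2.245137 − -0.000684 = 3.069336
step 3→4:
  ẍ = (ẋ'−ẋ)/dt = (1.815422283−1.623035183)/0.012002 = 16.029587
  θ̈ = (θ̇'−θ̇)/dt = (-0.488836565−-0.047650809)/0.012002 = -36.759353
  sinθ=-0.280631, cosθ=0.959816
  F = (M+m)·ẍ + m·l·cosθ·θ̈ − m·l·sinθ·θ̇² = 19.714885 + -5.894424 − -0.000106 = 13.820567

F_0 = 9.442514 N
F_1 = -9.864768 N
F_2 = 3.069336 N
F_3 = 13.820567 N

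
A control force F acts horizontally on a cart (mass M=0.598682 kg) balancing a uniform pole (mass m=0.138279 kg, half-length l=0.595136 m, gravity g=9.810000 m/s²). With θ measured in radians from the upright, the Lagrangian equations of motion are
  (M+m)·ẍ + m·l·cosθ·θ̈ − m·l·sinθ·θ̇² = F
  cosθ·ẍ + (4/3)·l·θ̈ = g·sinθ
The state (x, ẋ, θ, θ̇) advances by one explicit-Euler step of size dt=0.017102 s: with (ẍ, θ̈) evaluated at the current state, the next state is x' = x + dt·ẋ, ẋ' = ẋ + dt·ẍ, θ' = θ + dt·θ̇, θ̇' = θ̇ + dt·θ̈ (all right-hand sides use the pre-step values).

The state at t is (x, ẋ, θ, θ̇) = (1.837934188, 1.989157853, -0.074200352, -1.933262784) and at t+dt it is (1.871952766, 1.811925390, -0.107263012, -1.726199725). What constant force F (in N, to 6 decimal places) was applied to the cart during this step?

ẍ = (ẋ'−ẋ)/dt = (1.811925390−1.989157853)/0.017102 = -10.363259
θ̈ = (θ̇'−θ̇)/dt = (-1.726199725−-1.933262784)/0.017102 = 12.107535
sinθ=-0.074132, cosθ=0.997248
F = (M+m)·ẍ + m·l·cosθ·θ̈ − m·l·sinθ·θ̇² = -7.637318 + 0.993646 − -0.022801 = -6.620871

F = -6.620871 N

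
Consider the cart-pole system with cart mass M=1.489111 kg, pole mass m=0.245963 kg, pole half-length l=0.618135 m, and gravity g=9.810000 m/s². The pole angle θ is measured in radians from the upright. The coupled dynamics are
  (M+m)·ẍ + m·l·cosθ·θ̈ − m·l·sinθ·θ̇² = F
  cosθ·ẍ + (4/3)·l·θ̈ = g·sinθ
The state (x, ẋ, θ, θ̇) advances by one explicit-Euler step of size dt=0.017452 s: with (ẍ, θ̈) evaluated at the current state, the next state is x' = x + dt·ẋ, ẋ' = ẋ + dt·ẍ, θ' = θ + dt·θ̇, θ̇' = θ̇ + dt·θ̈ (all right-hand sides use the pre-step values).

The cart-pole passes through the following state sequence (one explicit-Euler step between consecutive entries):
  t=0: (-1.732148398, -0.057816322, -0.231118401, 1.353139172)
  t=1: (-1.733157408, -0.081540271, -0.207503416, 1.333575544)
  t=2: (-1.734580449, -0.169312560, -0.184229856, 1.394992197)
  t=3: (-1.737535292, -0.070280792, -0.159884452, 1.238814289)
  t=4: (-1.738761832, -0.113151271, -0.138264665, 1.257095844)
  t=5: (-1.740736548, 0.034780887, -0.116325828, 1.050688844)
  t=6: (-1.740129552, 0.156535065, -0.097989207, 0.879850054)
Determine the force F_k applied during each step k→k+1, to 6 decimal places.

F_0 = -2.460765 N
F_1 = -8.147025 N
F_2 = 8.562350 N
F_3 = -4.067793 N
F_4 = 12.959481 N
F_5 = 10.645999 N

step 0→1:
  ẍ = (ẋ'−ẋ)/dt = (-0.081540271−-0.057816322)/0.017452 = -1.359383
  θ̈ = (θ̇'−θ̇)/dt = (1.333575544−1.353139172)/0.017452 = -1.120996
  sinθ=-0.229066, cosθ=0.973411
  F = (M+m)·ẍ + m·l·cosθ·θ̈ − m·l·sinθ·θ̇² = -2.358630 + -0.165903 − -0.063767 = -2.460765
step 1→2:
  ẍ = (ẋ'−ẋ)/dt = (-0.169312560−-0.081540271)/0.017452 = -5.029354
  θ̈ = (θ̇'−θ̇)/dt = (1.394992197−1.333575544)/0.017452 = 3.519176
  sinθ=-0.206018, cosθ=0.978548
  F = (M+m)·ẍ + m·l·cosθ·θ̈ − m·l·sinθ·θ̇² = -8.726302 + 0.523572 − -0.055705 = -8.147025
step 2→3:
  ẍ = (ẋ'−ẋ)/dt = (-0.070280792−-0.169312560)/0.017452 = 5.674523
  θ̈ = (θ̇'−θ̇)/dt = (1.238814289−1.394992197)/0.017452 = -8.948998
  sinθ=-0.183189, cosθ=0.983078
  F = (M+m)·ẍ + m·l·cosθ·θ̈ − m·l·sinθ·θ̇² = 9.845717 + -1.337566 − -0.054200 = 8.562350
step 3→4:
  ẍ = (ẋ'−ẋ)/dt = (-0.113151271−-0.070280792)/0.017452 = -2.456479
  θ̈ = (θ̇'−θ̇)/dt = (1.257095844−1.238814289)/0.017452 = 1.047534
  sinθ=-0.159204, cosθ=0.987246
  F = (M+m)·ẍ + m·l·cosθ·θ̈ − m·l·sinθ·θ̇² = -4.262174 + 0.157234 − -0.037147 = -4.067793
step 4→5:
  ẍ = (ẋ'−ẋ)/dt = (0.034780887−-0.113151271)/0.017452 = 8.476516
  θ̈ = (θ̇'−θ̇)/dt = (1.050688844−1.257095844)/0.017452 = -11.827126
  sinθ=-0.137825, cosθ=0.990457
  F = (M+m)·ẍ + m·l·cosθ·θ̈ − m·l·sinθ·θ̇² = 14.707383 + -1.781016 − -0.033114 = 12.959481
step 5→6:
  ẍ = (ẋ'−ẋ)/dt = (0.156535065−0.034780887)/0.017452 = 6.976517
  θ̈ = (θ̇'−θ̇)/dt = (0.879850054−1.050688844)/0.017452 = -9.789067
  sinθ=-0.116064, cosθ=0.993242
  F = (M+m)·ẍ + m·l·cosθ·θ̈ − m·l·sinθ·θ̇² = 12.104774 + -1.478255 − -0.019480 = 10.645999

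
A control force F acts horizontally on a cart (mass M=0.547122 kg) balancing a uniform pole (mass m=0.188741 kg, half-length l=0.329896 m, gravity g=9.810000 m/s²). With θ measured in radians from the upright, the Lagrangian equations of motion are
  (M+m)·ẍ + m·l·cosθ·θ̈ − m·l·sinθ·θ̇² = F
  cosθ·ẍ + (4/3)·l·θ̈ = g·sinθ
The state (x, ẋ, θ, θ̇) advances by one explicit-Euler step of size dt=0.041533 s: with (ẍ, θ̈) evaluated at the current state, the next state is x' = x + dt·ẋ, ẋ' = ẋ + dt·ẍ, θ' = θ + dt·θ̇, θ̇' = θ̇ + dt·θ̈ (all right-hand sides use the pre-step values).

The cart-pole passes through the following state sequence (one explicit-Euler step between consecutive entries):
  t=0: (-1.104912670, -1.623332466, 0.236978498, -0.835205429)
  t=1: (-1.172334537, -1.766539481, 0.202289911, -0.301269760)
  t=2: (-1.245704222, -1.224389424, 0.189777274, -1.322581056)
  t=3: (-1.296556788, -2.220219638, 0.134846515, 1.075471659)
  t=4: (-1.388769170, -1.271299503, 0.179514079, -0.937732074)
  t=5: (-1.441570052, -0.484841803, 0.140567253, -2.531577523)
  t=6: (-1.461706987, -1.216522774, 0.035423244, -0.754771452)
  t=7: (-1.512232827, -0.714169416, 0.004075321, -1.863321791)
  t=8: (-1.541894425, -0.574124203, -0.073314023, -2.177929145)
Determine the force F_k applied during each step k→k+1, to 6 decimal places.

step 0→1:
  ẍ = (ẋ'−ẋ)/dt = (-1.766539481−-1.623332466)/0.041533 = -3.448030
  θ̈ = (θ̇'−θ̇)/dt = (-0.301269760−-0.835205429)/0.041533 = 12.855697
  sinθ=0.234767, cosθ=0.972052
  F = (M+m)·ẍ + m·l·cosθ·θ̈ − m·l·sinθ·θ̇² = -2.537277 + 0.778087 − 0.010197 = -1.769387
step 1→2:
  ẍ = (ẋ'−ẋ)/dt = (-1.224389424−-1.766539481)/0.041533 = 13.053477
  θ̈ = (θ̇'−θ̇)/dt = (-1.322581056−-0.301269760)/0.041533 = -24.590357
  sinθ=0.200913, cosθ=0.979609
  F = (M+m)·ẍ + m·l·cosθ·θ̈ − m·l·sinθ·θ̇² = 9.605571 + -1.499895 − 0.001135 = 8.104540
step 2→3:
  ẍ = (ẋ'−ẋ)/dt = (-2.220219638−-1.224389424)/0.041533 = -23.976843
  θ̈ = (θ̇'−θ̇)/dt = (1.075471659−-1.322581056)/0.041533 = 57.738490
  sinθ=0.188640, cosθ=0.982046
  F = (M+m)·ẍ + m·l·cosθ·θ̈ − m·l·sinθ·θ̇² = -17.643672 + 3.530536 − 0.020546 = -14.133681
step 3→4:
  ẍ = (ẋ'−ẋ)/dt = (-1.271299503−-2.220219638)/0.041533 = 22.847378
  θ̈ = (θ̇'−θ̇)/dt = (-0.937732074−1.075471659)/0.041533 = -48.472389
  sinθ=0.134438, cosθ=0.990922
  F = (M+m)·ẍ + m·l·cosθ·θ̈ − m·l·sinθ·θ̇² = 16.812540 + -2.990730 − 0.009682 = 13.812128
step 4→5:
  ẍ = (ẋ'−ẋ)/dt = (-0.484841803−-1.271299503)/0.041533 = 18.935731
  θ̈ = (θ̇'−θ̇)/dt = (-2.531577523−-0.937732074)/0.041533 = -38.375399
  sinθ=0.178551, cosθ=0.983931
  F = (M+m)·ẍ + m·l·cosθ·θ̈ − m·l·sinθ·θ̇² = 13.934104 + -2.351043 − 0.009776 = 11.573284
step 5→6:
  ẍ = (ẋ'−ẋ)/dt = (-1.216522774−-0.484841803)/0.041533 = -17.616858
  θ̈ = (θ̇'−θ̇)/dt = (-0.754771452−-2.531577523)/0.041533 = 42.780586
  sinθ=0.140105, cosθ=0.990137
  F = (M+m)·ẍ + m·l·cosθ·θ̈ − m·l·sinθ·θ̇² = -12.963594 + 2.637456 − 0.055909 = -10.382047
step 6→7:
  ẍ = (ẋ'−ẋ)/dt = (-0.714169416−-1.216522774)/0.041533 = 12.095282
  θ̈ = (θ̇'−θ̇)/dt = (-1.863321791−-0.754771452)/0.041533 = -26.690832
  sinθ=0.035416, cosθ=0.999373
  F = (M+m)·ẍ + m·l·cosθ·θ̈ − m·l·sinθ·θ̇² = 8.900471 + -1.660859 − 0.001256 = 7.238355
step 7→8:
  ẍ = (ẋ'−ẋ)/dt = (-0.574124203−-0.714169416)/0.041533 = 3.371902
  θ̈ = (θ̇'−θ̇)/dt = (-2.177929145−-1.863321791)/0.041533 = -7.574877
  sinθ=0.004075, cosθ=0.999992
  F = (M+m)·ẍ + m·l·cosθ·θ̈ − m·l·sinθ·θ̇² = 2.481258 + -0.471645 − 0.000881 = 2.008732

F_0 = -1.769387 N
F_1 = 8.104540 N
F_2 = -14.133681 N
F_3 = 13.812128 N
F_4 = 11.573284 N
F_5 = -10.382047 N
F_6 = 7.238355 N
F_7 = 2.008732 N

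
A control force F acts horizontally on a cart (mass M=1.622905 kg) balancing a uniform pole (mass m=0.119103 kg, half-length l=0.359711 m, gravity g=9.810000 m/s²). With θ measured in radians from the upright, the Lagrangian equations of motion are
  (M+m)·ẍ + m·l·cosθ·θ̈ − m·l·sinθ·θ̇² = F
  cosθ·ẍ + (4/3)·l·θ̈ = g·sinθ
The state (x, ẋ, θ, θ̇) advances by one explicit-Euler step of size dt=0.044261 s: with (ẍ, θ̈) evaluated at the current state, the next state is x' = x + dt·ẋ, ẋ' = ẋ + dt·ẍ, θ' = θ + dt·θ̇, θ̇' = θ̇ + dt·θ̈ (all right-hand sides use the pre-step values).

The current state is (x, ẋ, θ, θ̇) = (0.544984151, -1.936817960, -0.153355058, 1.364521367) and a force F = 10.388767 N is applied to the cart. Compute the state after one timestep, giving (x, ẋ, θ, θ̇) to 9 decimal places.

sinθ=-0.152754669, cosθ=0.988264140
temp = (F + m·l·θ̇²·sinθ)/(M+m) = (10.388767 + -0.012185170)/1.742008 = 5.956678632
θ̈ = (g·sinθ − cosθ·temp)/(l·(4/3 − m·cos²θ/(M+m))) = -16.210230602
ẍ = temp − m·l·θ̈·cosθ/(M+m) = 6.350671630
Euler: x'=0.544984151+0.044261·-1.936817960=0.459258651, ẋ'=-1.936817960+0.044261·6.350671630=-1.655730883
       θ'=-0.153355058+0.044261·1.364521367=-0.092959978, θ̇'=1.364521367+0.044261·-16.210230602=0.647040350

(0.459258651, -1.655730883, -0.092959978, 0.647040350)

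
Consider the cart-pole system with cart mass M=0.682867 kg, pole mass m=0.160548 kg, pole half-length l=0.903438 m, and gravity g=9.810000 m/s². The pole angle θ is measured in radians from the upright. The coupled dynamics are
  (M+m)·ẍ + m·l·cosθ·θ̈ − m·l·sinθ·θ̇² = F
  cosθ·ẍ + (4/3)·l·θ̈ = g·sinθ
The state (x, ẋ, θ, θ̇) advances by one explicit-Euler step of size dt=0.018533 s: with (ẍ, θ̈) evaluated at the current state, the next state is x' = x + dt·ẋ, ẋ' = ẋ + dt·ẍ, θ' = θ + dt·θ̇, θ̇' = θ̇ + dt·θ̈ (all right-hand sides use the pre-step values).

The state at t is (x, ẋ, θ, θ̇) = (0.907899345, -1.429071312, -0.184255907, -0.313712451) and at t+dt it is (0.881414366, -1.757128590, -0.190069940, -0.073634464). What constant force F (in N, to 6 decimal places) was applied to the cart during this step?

F = -13.079763 N

ẍ = (ẋ'−ẋ)/dt = (-1.757128590−-1.429071312)/0.018533 = -17.701251
θ̈ = (θ̇'−θ̇)/dt = (-0.073634464−-0.313712451)/0.018533 = 12.954081
sinθ=-0.183215, cosθ=0.983073
F = (M+m)·ẍ + m·l·cosθ·θ̈ − m·l·sinθ·θ̇² = -14.929500 + 1.847122 − -0.002615 = -13.079763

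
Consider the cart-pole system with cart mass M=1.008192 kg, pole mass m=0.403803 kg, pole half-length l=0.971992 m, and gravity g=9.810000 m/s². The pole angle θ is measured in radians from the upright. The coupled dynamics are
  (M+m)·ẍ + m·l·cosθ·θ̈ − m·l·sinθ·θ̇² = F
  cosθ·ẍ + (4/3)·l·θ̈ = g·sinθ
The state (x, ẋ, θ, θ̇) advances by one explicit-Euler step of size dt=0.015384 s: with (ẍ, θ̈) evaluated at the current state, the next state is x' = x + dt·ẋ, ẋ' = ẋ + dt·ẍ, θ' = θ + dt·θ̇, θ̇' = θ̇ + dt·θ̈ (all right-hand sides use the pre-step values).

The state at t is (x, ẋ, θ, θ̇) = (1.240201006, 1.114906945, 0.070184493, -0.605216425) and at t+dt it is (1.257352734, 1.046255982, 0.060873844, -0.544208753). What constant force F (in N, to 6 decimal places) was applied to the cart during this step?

F = -4.758435 N

ẍ = (ẋ'−ẋ)/dt = (1.046255982−1.114906945)/0.015384 = -4.462491
θ̈ = (θ̇'−θ̇)/dt = (-0.544208753−-0.605216425)/0.015384 = 3.965657
sinθ=0.070127, cosθ=0.997538
F = (M+m)·ẍ + m·l·cosθ·θ̈ − m·l·sinθ·θ̇² = -6.301015 + 1.552662 − 0.010082 = -4.758435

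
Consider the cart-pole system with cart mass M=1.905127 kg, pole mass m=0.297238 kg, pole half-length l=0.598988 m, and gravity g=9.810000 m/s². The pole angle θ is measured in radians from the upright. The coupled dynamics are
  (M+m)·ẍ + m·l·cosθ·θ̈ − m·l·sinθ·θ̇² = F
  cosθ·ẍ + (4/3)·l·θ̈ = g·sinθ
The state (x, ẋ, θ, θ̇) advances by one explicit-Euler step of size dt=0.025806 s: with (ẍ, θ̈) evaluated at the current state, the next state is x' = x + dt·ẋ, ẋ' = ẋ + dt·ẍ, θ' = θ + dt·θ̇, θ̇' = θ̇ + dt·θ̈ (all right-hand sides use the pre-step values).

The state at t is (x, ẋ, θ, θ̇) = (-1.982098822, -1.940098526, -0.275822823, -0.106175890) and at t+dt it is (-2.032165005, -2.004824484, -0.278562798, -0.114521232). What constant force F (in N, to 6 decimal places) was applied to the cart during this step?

F = -5.578770 N

ẍ = (ẋ'−ẋ)/dt = (-2.004824484−-1.940098526)/0.025806 = -2.508175
θ̈ = (θ̇'−θ̇)/dt = (-0.114521232−-0.106175890)/0.025806 = -0.323388
sinθ=-0.272339, cosθ=0.962201
F = (M+m)·ẍ + m·l·cosθ·θ̈ − m·l·sinθ·θ̇² = -5.523916 + -0.055400 − -0.000547 = -5.578770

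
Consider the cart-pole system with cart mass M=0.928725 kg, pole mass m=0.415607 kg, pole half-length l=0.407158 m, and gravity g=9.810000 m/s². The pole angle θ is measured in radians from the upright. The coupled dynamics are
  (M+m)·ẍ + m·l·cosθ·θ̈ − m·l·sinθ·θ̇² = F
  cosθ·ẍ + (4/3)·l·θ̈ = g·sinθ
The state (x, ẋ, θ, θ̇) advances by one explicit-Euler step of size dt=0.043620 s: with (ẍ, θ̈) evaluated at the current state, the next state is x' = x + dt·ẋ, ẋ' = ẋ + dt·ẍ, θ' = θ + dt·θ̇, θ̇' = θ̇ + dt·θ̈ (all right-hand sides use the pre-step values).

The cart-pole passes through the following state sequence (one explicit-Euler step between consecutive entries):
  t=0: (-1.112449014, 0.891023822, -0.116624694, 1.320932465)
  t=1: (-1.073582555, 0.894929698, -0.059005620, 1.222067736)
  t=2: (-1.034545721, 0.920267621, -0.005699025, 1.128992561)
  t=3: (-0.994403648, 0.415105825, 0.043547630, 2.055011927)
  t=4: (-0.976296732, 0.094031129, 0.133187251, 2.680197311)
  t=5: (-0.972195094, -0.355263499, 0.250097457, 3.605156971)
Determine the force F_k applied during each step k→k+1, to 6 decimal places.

step 0→1:
  ẍ = (ẋ'−ẋ)/dt = (0.894929698−0.891023822)/0.043620 = 0.089543
  θ̈ = (θ̇'−θ̇)/dt = (1.222067736−1.320932465)/0.043620 = -2.266500
  sinθ=-0.116360, cosθ=0.993207
  F = (M+m)·ẍ + m·l·cosθ·θ̈ − m·l·sinθ·θ̇² = 0.120376 + -0.380927 − -0.034357 = -0.226194
step 1→2:
  ẍ = (ẋ'−ẋ)/dt = (0.920267621−0.894929698)/0.043620 = 0.580879
  θ̈ = (θ̇'−θ̇)/dt = (1.128992561−1.222067736)/0.043620 = -2.133773
  sinθ=-0.058971, cosθ=0.998260
  F = (M+m)·ẍ + m·l·cosθ·θ̈ − m·l·sinθ·θ̇² = 0.780894 + -0.360444 − -0.014903 = 0.435353
step 2→3:
  ẍ = (ẋ'−ẋ)/dt = (0.415105825−0.920267621)/0.043620 = -11.580967
  θ̈ = (θ̇'−θ̇)/dt = (2.055011927−1.128992561)/0.043620 = 21.229238
  sinθ=-0.005699, cosθ=0.999984
  F = (M+m)·ẍ + m·l·cosθ·θ̈ − m·l·sinθ·θ̇² = -15.568665 + 3.592305 − -0.001229 = -11.975131
step 3→4:
  ẍ = (ẋ'−ẋ)/dt = (0.094031129−0.415105825)/0.043620 = -7.360722
  θ̈ = (θ̇'−θ̇)/dt = (2.680197311−2.055011927)/0.043620 = 14.332540
  sinθ=0.043534, cosθ=0.999052
  F = (M+m)·ẍ + m·l·cosθ·θ̈ − m·l·sinθ·θ̇² = -9.895254 + 2.423020 − 0.031110 = -7.503344
step 4→5:
  ẍ = (ẋ'−ẋ)/dt = (-0.355263499−0.094031129)/0.043620 = -10.300198
  θ̈ = (θ̇'−θ̇)/dt = (3.605156971−2.680197311)/0.043620 = 21.204944
  sinθ=0.132794, cosθ=0.991144
  F = (M+m)·ẍ + m·l·cosθ·θ̈ − m·l·sinθ·θ̇² = -13.846885 + 3.556473 − 0.161420 = -10.451832

F_0 = -0.226194 N
F_1 = 0.435353 N
F_2 = -11.975131 N
F_3 = -7.503344 N
F_4 = -10.451832 N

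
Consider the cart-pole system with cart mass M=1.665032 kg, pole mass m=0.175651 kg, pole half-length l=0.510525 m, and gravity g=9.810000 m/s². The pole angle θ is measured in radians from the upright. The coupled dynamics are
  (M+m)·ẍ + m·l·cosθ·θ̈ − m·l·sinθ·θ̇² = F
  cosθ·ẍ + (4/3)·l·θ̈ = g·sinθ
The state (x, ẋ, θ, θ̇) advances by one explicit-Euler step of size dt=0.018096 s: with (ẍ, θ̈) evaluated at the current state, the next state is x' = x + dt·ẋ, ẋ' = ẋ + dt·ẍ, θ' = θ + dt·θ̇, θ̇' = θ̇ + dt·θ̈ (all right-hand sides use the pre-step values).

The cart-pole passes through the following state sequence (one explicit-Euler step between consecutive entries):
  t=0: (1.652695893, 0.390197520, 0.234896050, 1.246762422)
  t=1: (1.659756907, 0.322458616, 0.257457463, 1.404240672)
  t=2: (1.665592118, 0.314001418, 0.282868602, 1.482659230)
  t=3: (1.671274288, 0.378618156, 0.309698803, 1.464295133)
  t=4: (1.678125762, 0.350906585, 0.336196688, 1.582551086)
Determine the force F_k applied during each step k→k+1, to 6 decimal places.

F_0 = -6.163737 N
F_1 = -0.529478 N
F_2 = 6.430257 N
F_3 = -2.319222 N

step 0→1:
  ẍ = (ẋ'−ẋ)/dt = (0.322458616−0.390197520)/0.018096 = -3.743308
  θ̈ = (θ̇'−θ̇)/dt = (1.404240672−1.246762422)/0.018096 = 8.702379
  sinθ=0.232742, cosθ=0.972539
  F = (M+m)·ẍ + m·l·cosθ·θ̈ − m·l·sinθ·θ̇² = -6.890244 + 0.758949 − 0.032442 = -6.163737
step 1→2:
  ẍ = (ẋ'−ẋ)/dt = (0.314001418−0.322458616)/0.018096 = -0.467352
  θ̈ = (θ̇'−θ̇)/dt = (1.482659230−1.404240672)/0.018096 = 4.333475
  sinθ=0.254623, cosθ=0.967040
  F = (M+m)·ẍ + m·l·cosθ·θ̈ − m·l·sinθ·θ̇² = -0.860247 + 0.375793 − 0.045024 = -0.529478
step 2→3:
  ẍ = (ẋ'−ẋ)/dt = (0.378618156−0.314001418)/0.018096 = 3.570775
  θ̈ = (θ̇'−θ̇)/dt = (1.464295133−1.482659230)/0.018096 = -1.014815
  sinθ=0.279111, cosθ=0.960259
  F = (M+m)·ẍ + m·l·cosθ·θ̈ − m·l·sinθ·θ̇² = 6.572664 + -0.087386 − 0.055021 = 6.430257
step 3→4:
  ẍ = (ẋ'−ẋ)/dt = (0.350906585−0.378618156)/0.018096 = -1.531364
  θ̈ = (θ̇'−θ̇)/dt = (1.582551086−1.464295133)/0.018096 = 6.534922
  sinθ=0.304772, cosθ=0.952425
  F = (M+m)·ẍ + m·l·cosθ·θ̈ − m·l·sinθ·θ̇² = -2.818756 + 0.558135 − 0.058600 = -2.319222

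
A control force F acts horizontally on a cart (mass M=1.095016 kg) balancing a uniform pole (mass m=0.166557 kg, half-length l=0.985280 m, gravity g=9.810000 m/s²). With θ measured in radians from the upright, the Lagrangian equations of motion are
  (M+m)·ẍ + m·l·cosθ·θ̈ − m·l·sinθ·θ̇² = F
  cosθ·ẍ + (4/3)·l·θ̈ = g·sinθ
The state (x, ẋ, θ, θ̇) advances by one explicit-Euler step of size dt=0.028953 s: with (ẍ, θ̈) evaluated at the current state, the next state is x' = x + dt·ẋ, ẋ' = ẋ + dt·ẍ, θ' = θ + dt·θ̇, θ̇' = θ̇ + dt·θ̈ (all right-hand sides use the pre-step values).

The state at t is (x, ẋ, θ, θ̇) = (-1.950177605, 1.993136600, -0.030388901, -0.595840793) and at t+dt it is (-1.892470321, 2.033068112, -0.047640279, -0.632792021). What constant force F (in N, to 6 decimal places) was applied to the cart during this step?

F = 1.532369 N

ẍ = (ẋ'−ẋ)/dt = (2.033068112−1.993136600)/0.028953 = 1.379184
θ̈ = (θ̇'−θ̇)/dt = (-0.632792021−-0.595840793)/0.028953 = -1.276249
sinθ=-0.030384, cosθ=0.999538
F = (M+m)·ẍ + m·l·cosθ·θ̈ − m·l·sinθ·θ̇² = 1.739941 + -0.209342 − -0.001770 = 1.532369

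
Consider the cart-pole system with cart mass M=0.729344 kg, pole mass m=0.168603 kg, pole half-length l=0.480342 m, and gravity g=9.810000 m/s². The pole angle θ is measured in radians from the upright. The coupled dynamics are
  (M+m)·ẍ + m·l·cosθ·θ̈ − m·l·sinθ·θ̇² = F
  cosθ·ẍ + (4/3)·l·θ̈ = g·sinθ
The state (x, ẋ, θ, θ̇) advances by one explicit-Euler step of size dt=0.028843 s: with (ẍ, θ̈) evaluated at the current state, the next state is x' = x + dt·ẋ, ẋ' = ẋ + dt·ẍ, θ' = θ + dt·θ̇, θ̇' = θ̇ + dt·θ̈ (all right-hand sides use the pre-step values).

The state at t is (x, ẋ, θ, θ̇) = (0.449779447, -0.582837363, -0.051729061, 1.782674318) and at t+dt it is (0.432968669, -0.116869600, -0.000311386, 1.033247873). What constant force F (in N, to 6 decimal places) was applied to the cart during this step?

ẍ = (ẋ'−ẋ)/dt = (-0.116869600−-0.582837363)/0.028843 = 16.155315
θ̈ = (θ̇'−θ̇)/dt = (1.033247873−1.782674318)/0.028843 = -25.982958
sinθ=-0.051706, cosθ=0.998662
F = (M+m)·ẍ + m·l·cosθ·θ̈ − m·l·sinθ·θ̇² = 14.506617 + -2.101470 − -0.013308 = 12.418455

F = 12.418455 N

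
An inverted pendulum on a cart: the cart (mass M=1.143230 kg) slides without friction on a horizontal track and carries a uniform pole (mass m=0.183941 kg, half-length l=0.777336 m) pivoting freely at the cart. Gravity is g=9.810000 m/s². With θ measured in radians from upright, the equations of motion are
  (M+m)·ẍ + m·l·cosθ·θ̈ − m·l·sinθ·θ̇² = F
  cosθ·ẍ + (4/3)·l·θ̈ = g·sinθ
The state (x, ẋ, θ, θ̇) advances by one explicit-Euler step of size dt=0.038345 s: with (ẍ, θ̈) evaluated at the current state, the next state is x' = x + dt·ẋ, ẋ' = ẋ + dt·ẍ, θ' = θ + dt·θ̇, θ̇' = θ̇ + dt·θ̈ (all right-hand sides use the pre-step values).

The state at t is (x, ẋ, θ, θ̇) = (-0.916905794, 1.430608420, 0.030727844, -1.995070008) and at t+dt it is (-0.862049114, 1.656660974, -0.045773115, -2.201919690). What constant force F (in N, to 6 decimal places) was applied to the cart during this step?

ẍ = (ẋ'−ẋ)/dt = (1.656660974−1.430608420)/0.038345 = 5.895229
θ̈ = (θ̇'−θ̇)/dt = (-2.201919690−-1.995070008)/0.038345 = -5.394437
sinθ=0.030723, cosθ=0.999528
F = (M+m)·ẍ + m·l·cosθ·θ̈ − m·l·sinθ·θ̇² = 7.823977 + -0.770954 − 0.017485 = 7.035538

F = 7.035538 N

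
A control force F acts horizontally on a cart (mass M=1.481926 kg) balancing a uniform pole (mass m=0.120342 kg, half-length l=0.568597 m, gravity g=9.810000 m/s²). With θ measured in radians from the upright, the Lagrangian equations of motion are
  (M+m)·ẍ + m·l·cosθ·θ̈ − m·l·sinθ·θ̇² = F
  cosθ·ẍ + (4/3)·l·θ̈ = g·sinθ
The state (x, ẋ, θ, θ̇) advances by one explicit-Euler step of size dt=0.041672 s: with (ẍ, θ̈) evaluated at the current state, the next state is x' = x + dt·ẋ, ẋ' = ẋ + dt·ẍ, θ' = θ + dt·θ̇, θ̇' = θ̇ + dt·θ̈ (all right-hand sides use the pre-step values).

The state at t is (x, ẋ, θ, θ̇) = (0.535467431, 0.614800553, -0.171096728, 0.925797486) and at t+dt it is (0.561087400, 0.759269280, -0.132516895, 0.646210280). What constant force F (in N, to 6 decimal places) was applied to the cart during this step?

F = 5.112354 N

ẍ = (ẋ'−ẋ)/dt = (0.759269280−0.614800553)/0.041672 = 3.466806
θ̈ = (θ̇'−θ̇)/dt = (0.646210280−0.925797486)/0.041672 = -6.709234
sinθ=-0.170263, cosθ=0.985399
F = (M+m)·ẍ + m·l·cosθ·θ̈ − m·l·sinθ·θ̇² = 5.554752 + -0.452383 − -0.009986 = 5.112354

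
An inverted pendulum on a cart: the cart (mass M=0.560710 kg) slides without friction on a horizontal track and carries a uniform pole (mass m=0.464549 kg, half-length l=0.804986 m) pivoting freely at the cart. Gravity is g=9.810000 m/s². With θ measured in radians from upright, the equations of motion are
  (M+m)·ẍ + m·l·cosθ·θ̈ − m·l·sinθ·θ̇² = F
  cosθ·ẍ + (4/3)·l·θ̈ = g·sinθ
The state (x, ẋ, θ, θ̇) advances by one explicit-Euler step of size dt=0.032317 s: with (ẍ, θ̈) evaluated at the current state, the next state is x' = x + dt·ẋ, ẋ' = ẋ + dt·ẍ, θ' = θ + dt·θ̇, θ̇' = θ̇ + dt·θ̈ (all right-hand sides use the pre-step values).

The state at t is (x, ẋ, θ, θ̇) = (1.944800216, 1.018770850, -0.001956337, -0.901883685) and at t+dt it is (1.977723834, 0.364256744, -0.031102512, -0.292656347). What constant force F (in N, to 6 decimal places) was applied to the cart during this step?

ẍ = (ẋ'−ẋ)/dt = (0.364256744−1.018770850)/0.032317 = -20.252935
θ̈ = (θ̇'−θ̇)/dt = (-0.292656347−-0.901883685)/0.032317 = 18.851606
sinθ=-0.001956, cosθ=0.999998
F = (M+m)·ẍ + m·l·cosθ·θ̈ − m·l·sinθ·θ̇² = -20.764504 + 7.049647 − -0.000595 = -13.714262

F = -13.714262 N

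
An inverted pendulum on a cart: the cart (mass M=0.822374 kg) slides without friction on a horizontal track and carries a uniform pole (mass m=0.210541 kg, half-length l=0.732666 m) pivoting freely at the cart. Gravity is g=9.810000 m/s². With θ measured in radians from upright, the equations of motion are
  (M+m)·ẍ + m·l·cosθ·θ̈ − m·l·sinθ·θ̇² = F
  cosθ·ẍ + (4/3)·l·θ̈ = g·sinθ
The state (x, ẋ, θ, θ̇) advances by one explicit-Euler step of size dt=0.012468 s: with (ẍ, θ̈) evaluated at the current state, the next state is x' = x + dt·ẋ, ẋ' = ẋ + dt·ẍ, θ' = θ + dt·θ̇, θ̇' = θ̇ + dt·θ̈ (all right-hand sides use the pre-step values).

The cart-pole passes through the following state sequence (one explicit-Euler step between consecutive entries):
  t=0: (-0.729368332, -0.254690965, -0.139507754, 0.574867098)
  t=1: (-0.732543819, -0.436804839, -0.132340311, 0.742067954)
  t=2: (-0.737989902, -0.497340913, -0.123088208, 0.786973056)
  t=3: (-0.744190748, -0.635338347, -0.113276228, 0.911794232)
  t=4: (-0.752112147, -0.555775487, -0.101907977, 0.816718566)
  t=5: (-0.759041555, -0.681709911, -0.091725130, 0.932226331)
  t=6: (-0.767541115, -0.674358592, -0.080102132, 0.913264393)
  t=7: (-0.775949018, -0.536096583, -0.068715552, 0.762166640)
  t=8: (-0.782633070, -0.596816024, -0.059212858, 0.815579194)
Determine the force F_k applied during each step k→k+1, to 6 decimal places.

F_0 = -13.031647 N
F_1 = -4.453204 N
F_2 = -9.888082 N
F_3 = 5.437150 N
F_4 = -9.000938 N
F_5 = 0.387687 N
F_6 = 9.601237 N
F_7 = -4.364897 N

step 0→1:
  ẍ = (ẋ'−ẋ)/dt = (-0.436804839−-0.254690965)/0.012468 = -14.606503
  θ̈ = (θ̇'−θ̇)/dt = (0.742067954−0.574867098)/0.012468 = 13.410399
  sinθ=-0.139056, cosθ=0.990285
  F = (M+m)·ẍ + m·l·cosθ·θ̈ − m·l·sinθ·θ̇² = -15.087276 + 2.048540 − -0.007089 = -13.031647
step 1→2:
  ẍ = (ẋ'−ẋ)/dt = (-0.497340913−-0.436804839)/0.012468 = -4.855316
  θ̈ = (θ̇'−θ̇)/dt = (0.786973056−0.742067954)/0.012468 = 3.601628
  sinθ=-0.131954, cosθ=0.991256
  F = (M+m)·ẍ + m·l·cosθ·θ̈ − m·l·sinθ·θ̇² = -5.015128 + 0.550716 − -0.011209 = -4.453204
step 2→3:
  ẍ = (ẋ'−ẋ)/dt = (-0.635338347−-0.497340913)/0.012468 = -11.068129
  θ̈ = (θ̇'−θ̇)/dt = (0.911794232−0.786973056)/0.012468 = 10.011323
  sinθ=-0.122778, cosθ=0.992434
  F = (M+m)·ẍ + m·l·cosθ·θ̈ − m·l·sinθ·θ̇² = -11.432437 + 1.532625 − -0.011730 = -9.888082
step 3→4:
  ẍ = (ẋ'−ẋ)/dt = (-0.555775487−-0.635338347)/0.012468 = 6.381365
  θ̈ = (θ̇'−θ̇)/dt = (0.816718566−0.911794232)/0.012468 = -7.625575
  sinθ=-0.113034, cosθ=0.993591
  F = (M+m)·ẍ + m·l·cosθ·θ̈ − m·l·sinθ·θ̇² = 6.591408 + -1.168754 − -0.014496 = 5.437150
step 4→5:
  ẍ = (ẋ'−ẋ)/dt = (-0.681709911−-0.555775487)/0.012468 = -10.100611
  θ̈ = (θ̇'−θ̇)/dt = (0.932226331−0.816718566)/0.012468 = 9.264338
  sinθ=-0.101732, cosθ=0.994812
  F = (M+m)·ẍ + m·l·cosθ·θ̈ − m·l·sinθ·θ̇² = -10.433073 + 1.421668 − -0.010468 = -9.000938
step 5→6:
  ẍ = (ẋ'−ẋ)/dt = (-0.674358592−-0.681709911)/0.012468 = 0.589615
  θ̈ = (θ̇'−θ̇)/dt = (0.913264393−0.932226331)/0.012468 = -1.520848
  sinθ=-0.091597, cosθ=0.995796
  F = (M+m)·ẍ + m·l·cosθ·θ̈ − m·l·sinθ·θ̇² = 0.609022 + -0.233614 − -0.012279 = 0.387687
step 6→7:
  ẍ = (ẋ'−ẋ)/dt = (-0.536096583−-0.674358592)/0.012468 = 11.089349
  θ̈ = (θ̇'−θ̇)/dt = (0.762166640−0.913264393)/0.012468 = -12.118844
  sinθ=-0.080016, cosθ=0.996794
  F = (M+m)·ẍ + m·l·cosθ·θ̈ − m·l·sinθ·θ̇² = 11.454355 + -1.863413 − -0.010295 = 9.601237
step 7→8:
  ẍ = (ẋ'−ẋ)/dt = (-0.596816024−-0.536096583)/0.012468 = -4.870022
  θ̈ = (θ̇'−θ̇)/dt = (0.815579194−0.762166640)/0.012468 = 4.283971
  sinθ=-0.068661, cosθ=0.997640
  F = (M+m)·ẍ + m·l·cosθ·θ̈ − m·l·sinθ·θ̇² = -5.030319 + 0.659270 − -0.006153 = -4.364897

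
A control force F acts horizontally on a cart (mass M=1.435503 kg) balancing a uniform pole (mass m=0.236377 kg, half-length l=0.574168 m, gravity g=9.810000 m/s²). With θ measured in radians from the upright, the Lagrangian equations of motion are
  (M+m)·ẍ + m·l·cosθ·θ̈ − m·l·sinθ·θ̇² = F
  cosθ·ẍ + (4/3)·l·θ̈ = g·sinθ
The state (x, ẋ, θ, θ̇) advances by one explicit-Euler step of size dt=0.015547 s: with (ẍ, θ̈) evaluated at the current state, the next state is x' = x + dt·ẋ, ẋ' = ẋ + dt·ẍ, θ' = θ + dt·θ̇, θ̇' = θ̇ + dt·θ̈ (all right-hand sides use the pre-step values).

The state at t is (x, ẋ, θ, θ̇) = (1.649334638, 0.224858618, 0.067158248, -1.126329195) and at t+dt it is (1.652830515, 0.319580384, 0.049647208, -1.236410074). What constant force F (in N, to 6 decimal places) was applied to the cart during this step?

ẍ = (ẋ'−ẋ)/dt = (0.319580384−0.224858618)/0.015547 = 6.092607
θ̈ = (θ̇'−θ̇)/dt = (-1.236410074−-1.126329195)/0.015547 = -7.080522
sinθ=0.067108, cosθ=0.997746
F = (M+m)·ẍ + m·l·cosθ·θ̈ − m·l·sinθ·θ̇² = 10.186108 + -0.958803 − 0.011554 = 9.215751

F = 9.215751 N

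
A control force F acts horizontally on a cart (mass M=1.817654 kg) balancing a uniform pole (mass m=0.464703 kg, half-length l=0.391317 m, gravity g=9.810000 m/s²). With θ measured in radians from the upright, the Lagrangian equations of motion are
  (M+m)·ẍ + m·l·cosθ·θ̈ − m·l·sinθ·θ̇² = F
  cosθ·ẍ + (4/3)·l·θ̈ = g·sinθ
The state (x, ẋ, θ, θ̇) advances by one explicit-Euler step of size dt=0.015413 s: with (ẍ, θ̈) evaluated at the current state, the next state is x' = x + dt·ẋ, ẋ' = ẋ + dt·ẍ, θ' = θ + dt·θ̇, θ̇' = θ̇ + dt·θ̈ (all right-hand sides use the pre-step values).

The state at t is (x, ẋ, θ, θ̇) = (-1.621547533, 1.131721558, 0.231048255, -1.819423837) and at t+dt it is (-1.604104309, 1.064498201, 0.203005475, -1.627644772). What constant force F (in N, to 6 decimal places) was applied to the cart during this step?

F = -7.889755 N

ẍ = (ẋ'−ẋ)/dt = (1.064498201−1.131721558)/0.015413 = -4.361471
θ̈ = (θ̇'−θ̇)/dt = (-1.627644772−-1.819423837)/0.015413 = 12.442682
sinθ=0.228998, cosθ=0.973427
F = (M+m)·ẍ + m·l·cosθ·θ̈ − m·l·sinθ·θ̇² = -9.954435 + 2.202529 − 0.137849 = -7.889755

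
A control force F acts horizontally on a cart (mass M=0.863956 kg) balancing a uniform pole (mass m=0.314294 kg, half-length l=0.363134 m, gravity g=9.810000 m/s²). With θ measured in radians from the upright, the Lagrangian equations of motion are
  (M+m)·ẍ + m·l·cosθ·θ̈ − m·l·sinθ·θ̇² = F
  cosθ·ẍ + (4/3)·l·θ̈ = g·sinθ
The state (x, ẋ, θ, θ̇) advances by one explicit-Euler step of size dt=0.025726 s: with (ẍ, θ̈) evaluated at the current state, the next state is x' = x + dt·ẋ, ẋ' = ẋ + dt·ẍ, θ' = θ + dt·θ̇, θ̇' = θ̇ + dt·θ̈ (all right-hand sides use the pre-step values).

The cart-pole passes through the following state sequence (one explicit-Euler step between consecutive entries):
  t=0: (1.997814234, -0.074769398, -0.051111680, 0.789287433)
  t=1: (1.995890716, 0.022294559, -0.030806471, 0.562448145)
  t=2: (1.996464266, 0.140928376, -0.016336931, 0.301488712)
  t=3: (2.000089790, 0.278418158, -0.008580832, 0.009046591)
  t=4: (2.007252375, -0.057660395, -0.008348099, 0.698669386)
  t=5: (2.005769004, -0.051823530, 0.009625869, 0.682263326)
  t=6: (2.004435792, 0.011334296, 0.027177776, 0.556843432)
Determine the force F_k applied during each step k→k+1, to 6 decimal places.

step 0→1:
  ẍ = (ẋ'−ẋ)/dt = (0.022294559−-0.074769398)/0.025726 = 3.772991
  θ̈ = (θ̇'−θ̇)/dt = (0.562448145−0.789287433)/0.025726 = -8.817511
  sinθ=-0.051089, cosθ=0.998694
  F = (M+m)·ẍ + m·l·cosθ·θ̈ − m·l·sinθ·θ̇² = 4.445526 + -1.005036 − -0.003632 = 3.444123
step 1→2:
  ẍ = (ẋ'−ẋ)/dt = (0.140928376−0.022294559)/0.025726 = 4.611437
  θ̈ = (θ̇'−θ̇)/dt = (0.301488712−0.562448145)/0.025726 = -10.143801
  sinθ=-0.030802, cosθ=0.999526
  F = (M+m)·ẍ + m·l·cosθ·θ̈ − m·l·sinθ·θ̇² = 5.433425 + -1.157171 − -0.001112 = 4.277366
step 2→3:
  ẍ = (ẋ'−ẋ)/dt = (0.278418158−0.140928376)/0.025726 = 5.344390
  θ̈ = (θ̇'−θ̇)/dt = (0.009046591−0.301488712)/0.025726 = -11.367571
  sinθ=-0.016336, cosθ=0.999867
  F = (M+m)·ẍ + m·l·cosθ·θ̈ − m·l·sinθ·θ̇² = 6.297028 + -1.297217 − -0.000169 = 4.999980
step 3→4:
  ẍ = (ẋ'−ẋ)/dt = (-0.057660395−0.278418158)/0.025726 = -13.063770
  θ̈ = (θ̇'−θ̇)/dt = (0.698669386−0.009046591)/0.025726 = 26.806452
  sinθ=-0.008581, cosθ=0.999963
  F = (M+m)·ẍ + m·l·cosθ·θ̈ − m·l·sinθ·θ̇² = -15.392387 + 3.059330 − -0.000000 = -12.333057
step 4→5:
  ẍ = (ẋ'−ẋ)/dt = (-0.051823530−-0.057660395)/0.025726 = 0.226886
  θ̈ = (θ̇'−θ̇)/dt = (0.682263326−0.698669386)/0.025726 = -0.637723
  sinθ=-0.008348, cosθ=0.999965
  F = (M+m)·ẍ + m·l·cosθ·θ̈ − m·l·sinθ·θ̇² = 0.267328 + -0.072781 − -0.000465 = 0.195012
step 5→6:
  ẍ = (ẋ'−ẋ)/dt = (0.011334296−-0.051823530)/0.025726 = 2.455019
  θ̈ = (θ̇'−θ̇)/dt = (0.556843432−0.682263326)/0.025726 = -4.875219
  sinθ=0.009626, cosθ=0.999954
  F = (M+m)·ẍ + m·l·cosθ·θ̈ − m·l·sinθ·θ̇² = 2.892626 + -0.556387 − 0.000511 = 2.335728

F_0 = 3.444123 N
F_1 = 4.277366 N
F_2 = 4.999980 N
F_3 = -12.333057 N
F_4 = 0.195012 N
F_5 = 2.335728 N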